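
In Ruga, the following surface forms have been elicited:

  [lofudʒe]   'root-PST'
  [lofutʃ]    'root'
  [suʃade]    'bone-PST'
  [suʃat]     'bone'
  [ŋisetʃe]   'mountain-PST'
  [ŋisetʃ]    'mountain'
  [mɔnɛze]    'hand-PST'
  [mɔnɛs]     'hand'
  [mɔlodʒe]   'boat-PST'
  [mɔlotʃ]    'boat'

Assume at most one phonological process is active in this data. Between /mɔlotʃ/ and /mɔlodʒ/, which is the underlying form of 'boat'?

'boat' shows [dʒ] ~ [tʃ] at the end of the stem ([mɔlodʒe] vs [mɔlotʃ]).
But 'mountain' keeps [tʃ] in both environments ([ŋisetʃe], [ŋisetʃ]), so there is no rule changing /tʃ/ to [dʒ] before the PST suffix.
So /dʒ/ is underlying, and a rule of word-final obstruent devoicing — voiced obstruents become voiceless word-finally — gives [tʃ].

/mɔlodʒ/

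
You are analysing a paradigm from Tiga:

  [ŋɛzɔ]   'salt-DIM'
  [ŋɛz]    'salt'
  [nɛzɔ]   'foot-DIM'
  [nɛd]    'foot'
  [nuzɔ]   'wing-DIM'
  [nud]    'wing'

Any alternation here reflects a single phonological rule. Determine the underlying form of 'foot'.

/nɛd/

'foot' shows [z] ~ [d] at the end of the stem ([nɛzɔ] vs [nɛd]).
If /z/ were underlying and a rule turned it into [d] in isolation, 'salt' would also alternate; but it has [z] in both [ŋɛzɔ] and [ŋɛz].
The alternation reflects intervocalic spirantization: voiced stops become fricatives between vowels. /d/ is underlying.
The underlying form of 'foot' is therefore /nɛd/.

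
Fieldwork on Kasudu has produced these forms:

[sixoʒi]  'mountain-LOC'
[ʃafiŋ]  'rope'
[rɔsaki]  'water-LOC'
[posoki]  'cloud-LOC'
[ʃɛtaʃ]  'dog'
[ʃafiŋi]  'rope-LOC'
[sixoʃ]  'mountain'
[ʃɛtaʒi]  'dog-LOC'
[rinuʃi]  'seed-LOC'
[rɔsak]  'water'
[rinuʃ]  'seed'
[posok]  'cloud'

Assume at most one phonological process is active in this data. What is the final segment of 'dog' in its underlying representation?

'dog' shows [ʒ] ~ [ʃ] at the end of the stem ([ʃɛtaʒi] vs [ʃɛtaʃ]).
Compare 'seed', with invariant [ʃ] in [rinuʃi] and [rinuʃ]: an analysis with underlying /ʃ/ and a rule producing [ʒ] before the LOC suffix would wrongly predict alternation here too.
Therefore /ʒ/ is basic and [ʃ] is derived by word-final obstruent devoicing (voiced obstruents become voiceless word-finally).

/ʒ/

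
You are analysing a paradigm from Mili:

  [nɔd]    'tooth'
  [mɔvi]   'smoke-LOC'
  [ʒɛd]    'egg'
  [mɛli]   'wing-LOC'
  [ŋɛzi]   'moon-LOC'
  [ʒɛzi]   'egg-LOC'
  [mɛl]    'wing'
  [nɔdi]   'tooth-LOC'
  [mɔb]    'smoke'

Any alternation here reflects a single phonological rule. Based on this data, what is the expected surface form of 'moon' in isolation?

The root 'egg' surfaces as [ʒɛzi] and [ʒɛd], with a stem-final [z] ~ [d] alternation.
Compare 'tooth', with invariant [d] in [nɔdi] and [nɔd]: an analysis with underlying /d/ and a rule producing [z] before the LOC suffix would wrongly predict alternation here too.
The underlying segment must be /z/; voiced fricatives become stops word-finally, yielding [d] there.
The one attested form of 'moon', [ŋɛzi], shows underlying /ŋɛz/. Applying the same rule word-finally gives [ŋɛd].

[ŋɛd]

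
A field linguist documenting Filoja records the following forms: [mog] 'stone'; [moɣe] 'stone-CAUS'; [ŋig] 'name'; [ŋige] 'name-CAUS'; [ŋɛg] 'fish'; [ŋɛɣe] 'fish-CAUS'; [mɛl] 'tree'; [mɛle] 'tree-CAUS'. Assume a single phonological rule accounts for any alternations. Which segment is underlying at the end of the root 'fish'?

/ɣ/

In [ŋɛg] and [ŋɛɣe] the final segment of 'fish' alternates: [g] ~ [ɣ].
If /g/ were underlying and a rule turned it into [ɣ] before the CAUS suffix, 'name' would also alternate; but it has [g] in both [ŋig] and [ŋige].
The alternation reflects word-final hardening: voiced fricatives become stops word-finally. /ɣ/ is underlying.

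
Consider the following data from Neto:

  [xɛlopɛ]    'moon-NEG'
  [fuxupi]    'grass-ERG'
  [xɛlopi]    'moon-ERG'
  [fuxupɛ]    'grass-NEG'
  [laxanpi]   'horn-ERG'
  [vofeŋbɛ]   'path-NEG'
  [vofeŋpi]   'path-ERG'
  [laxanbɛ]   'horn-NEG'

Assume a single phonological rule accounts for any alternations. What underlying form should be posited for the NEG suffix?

The NEG suffix surfaces as [-bɛ] and [-pɛ], depending on the final segment of the stem.
By contrast the ERG suffix keeps its initial [p] throughout — that segment must be underlying.
The NEG suffix is therefore /-bɛ/ underlyingly, with post-vocalic devoicing: voiced stops become voiceless after a vowel.

/-bɛ/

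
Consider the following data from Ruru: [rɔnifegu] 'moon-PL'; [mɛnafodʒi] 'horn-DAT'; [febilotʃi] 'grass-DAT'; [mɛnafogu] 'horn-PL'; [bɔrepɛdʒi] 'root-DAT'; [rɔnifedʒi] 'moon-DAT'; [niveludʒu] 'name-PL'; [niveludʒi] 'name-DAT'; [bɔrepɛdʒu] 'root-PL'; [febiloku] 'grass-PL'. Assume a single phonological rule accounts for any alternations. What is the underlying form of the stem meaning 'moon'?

The root 'moon' surfaces as [rɔnifegu] and [rɔnifedʒi], with a stem-final [g] ~ [dʒ] alternation.
If /dʒ/ were underlying and a rule turned it into [g] before the PL suffix, 'root' would also alternate; but it has [dʒ] in both [bɔrepɛdʒu] and [bɔrepɛdʒi].
Therefore /g/ is basic and [dʒ] is derived by palatalization before a front vowel (/k/ and /g/ become palato-alveolar [tʃ] and [dʒ] before a front vowel).

/rɔnifeg/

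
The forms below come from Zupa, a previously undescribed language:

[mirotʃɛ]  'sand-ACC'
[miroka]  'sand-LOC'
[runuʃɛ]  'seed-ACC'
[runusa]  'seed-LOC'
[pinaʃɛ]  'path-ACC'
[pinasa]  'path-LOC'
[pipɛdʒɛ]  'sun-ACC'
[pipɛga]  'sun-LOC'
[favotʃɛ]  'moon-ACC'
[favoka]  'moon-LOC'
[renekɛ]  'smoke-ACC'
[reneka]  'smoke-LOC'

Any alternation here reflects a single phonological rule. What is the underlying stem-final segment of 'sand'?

/tʃ/

'sand' shows [tʃ] ~ [k] at the end of the stem ([mirotʃɛ] vs [miroka]).
The stem 'smoke' ([renekɛ], [reneka]) shows [k] unchanged in both environments, so [k] cannot be basic with [tʃ] derived before the ACC suffix.
The underlying segment must be /tʃ/; palato-alveolar /tʃ/, /dʒ/ and /ʃ/ become [k], [g] and [s] when no front vowel follows, yielding [k] there.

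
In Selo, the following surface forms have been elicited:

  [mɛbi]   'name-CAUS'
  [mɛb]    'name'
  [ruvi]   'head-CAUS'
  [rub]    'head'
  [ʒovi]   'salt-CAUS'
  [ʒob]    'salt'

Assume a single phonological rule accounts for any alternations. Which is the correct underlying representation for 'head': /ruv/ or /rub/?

/ruv/

The root 'head' surfaces as [ruvi] and [rub], with a stem-final [v] ~ [b] alternation.
But 'name' keeps [b] in both environments ([mɛbi], [mɛb]), so there is no rule changing /b/ to [v] before the CAUS suffix.
The underlying segment must be /v/; voiced fricatives become stops word-finally, yielding [b] there.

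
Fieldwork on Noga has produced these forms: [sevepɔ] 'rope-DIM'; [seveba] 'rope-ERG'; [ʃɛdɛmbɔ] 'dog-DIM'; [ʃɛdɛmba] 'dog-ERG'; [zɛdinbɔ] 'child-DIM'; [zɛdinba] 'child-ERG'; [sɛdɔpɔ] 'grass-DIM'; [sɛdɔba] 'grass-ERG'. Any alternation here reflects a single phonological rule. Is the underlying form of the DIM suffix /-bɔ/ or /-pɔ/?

/-pɔ/

The DIM suffix surfaces as [-bɔ] and [-pɔ], depending on the final segment of the stem.
The ERG suffix, which begins with [b], is invariant after every stem; so [b] is not altered by any rule here.
The DIM suffix is therefore /-pɔ/ underlyingly, with post-nasal voicing: voiceless stops become voiced after a nasal.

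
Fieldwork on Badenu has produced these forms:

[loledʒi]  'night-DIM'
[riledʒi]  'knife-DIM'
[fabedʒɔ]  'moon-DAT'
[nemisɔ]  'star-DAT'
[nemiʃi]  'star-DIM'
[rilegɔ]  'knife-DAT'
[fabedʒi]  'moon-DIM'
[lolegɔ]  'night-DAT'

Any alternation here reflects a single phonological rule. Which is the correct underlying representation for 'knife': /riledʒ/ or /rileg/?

/rileg/

In [rilegɔ] and [riledʒi] the final segment of 'knife' alternates: [g] ~ [dʒ].
If /dʒ/ were underlying and a rule turned it into [g] before the DAT suffix, 'moon' would also alternate; but it has [dʒ] in both [fabedʒɔ] and [fabedʒi].
So /g/ is underlying, and a rule of palatalization before a front vowel — /g/ and /s/ become palato-alveolar [dʒ] and [ʃ] before a front vowel — gives [dʒ].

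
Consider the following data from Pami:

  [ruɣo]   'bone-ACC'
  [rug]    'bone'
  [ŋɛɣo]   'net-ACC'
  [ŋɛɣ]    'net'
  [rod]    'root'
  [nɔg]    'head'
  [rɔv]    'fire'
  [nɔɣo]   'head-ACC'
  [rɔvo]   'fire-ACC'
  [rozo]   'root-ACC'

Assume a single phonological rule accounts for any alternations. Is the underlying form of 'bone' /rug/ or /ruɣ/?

The stem for 'bone' ends in [ɣ] in [ruɣo] but [g] in [rug].
If /ɣ/ were underlying and a rule turned it into [g] in isolation, 'net' would also alternate; but it has [ɣ] in both [ŋɛɣo] and [ŋɛɣ].
So /g/ is underlying, and a rule of intervocalic spirantization — voiced stops become fricatives between vowels — gives [ɣ].

/rug/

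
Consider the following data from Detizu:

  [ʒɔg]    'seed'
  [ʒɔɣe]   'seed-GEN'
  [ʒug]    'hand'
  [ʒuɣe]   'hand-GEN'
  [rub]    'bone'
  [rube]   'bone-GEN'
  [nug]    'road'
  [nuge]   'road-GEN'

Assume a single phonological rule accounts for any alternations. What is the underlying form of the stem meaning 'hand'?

/ʒuɣ/

In [ʒug] and [ʒuɣe] the final segment of 'hand' alternates: [g] ~ [ɣ].
Compare 'road', with invariant [g] in [nug] and [nuge]: an analysis with underlying /g/ and a rule producing [ɣ] before the GEN suffix would wrongly predict alternation here too.
So /ɣ/ is underlying, and a rule of word-final hardening — voiced fricatives become stops word-finally — gives [g].
Hence 'hand' is /ʒuɣ/ underlyingly.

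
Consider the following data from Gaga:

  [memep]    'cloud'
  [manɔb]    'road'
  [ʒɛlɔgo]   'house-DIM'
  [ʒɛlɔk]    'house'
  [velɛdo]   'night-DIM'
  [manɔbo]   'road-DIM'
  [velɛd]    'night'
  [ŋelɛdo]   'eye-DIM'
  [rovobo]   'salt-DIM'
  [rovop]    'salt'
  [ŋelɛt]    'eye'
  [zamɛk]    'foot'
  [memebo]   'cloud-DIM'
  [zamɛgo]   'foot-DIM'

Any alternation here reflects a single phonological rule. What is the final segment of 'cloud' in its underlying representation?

/p/

The stem for 'cloud' ends in [b] in [memebo] but [p] in [memep].
But 'road' keeps [b] in both environments ([manɔbo], [manɔb]), so there is no rule changing /b/ to [p] in isolation.
So /p/ is underlying, and a rule of intervocalic voicing — voiceless stops become voiced between vowels — gives [b].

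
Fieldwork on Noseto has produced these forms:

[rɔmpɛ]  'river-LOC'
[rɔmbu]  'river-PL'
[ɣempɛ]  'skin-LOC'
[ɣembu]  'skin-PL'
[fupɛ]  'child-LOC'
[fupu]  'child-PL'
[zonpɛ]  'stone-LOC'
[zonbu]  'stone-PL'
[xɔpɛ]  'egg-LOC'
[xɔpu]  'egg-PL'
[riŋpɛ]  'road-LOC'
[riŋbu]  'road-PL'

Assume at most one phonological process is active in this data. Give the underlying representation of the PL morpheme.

The PL suffix surfaces as [-bu] and [-pu], depending on the final segment of the stem.
The LOC suffix, which begins with [p], is invariant after every stem; so [p] is not altered by any rule here.
So the underlying form is /-bu/, and voiced stops become voiceless after a vowel.

/-bu/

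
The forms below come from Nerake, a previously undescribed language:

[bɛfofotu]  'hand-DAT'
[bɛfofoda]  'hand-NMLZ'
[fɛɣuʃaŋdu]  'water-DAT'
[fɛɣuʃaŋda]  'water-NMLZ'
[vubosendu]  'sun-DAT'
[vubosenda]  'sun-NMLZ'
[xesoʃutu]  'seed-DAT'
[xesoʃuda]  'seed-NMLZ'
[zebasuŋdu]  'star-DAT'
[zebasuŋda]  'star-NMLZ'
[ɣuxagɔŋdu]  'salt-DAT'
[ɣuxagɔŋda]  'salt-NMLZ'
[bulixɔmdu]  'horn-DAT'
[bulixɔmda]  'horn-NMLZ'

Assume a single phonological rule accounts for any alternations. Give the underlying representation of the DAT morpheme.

The DAT suffix surfaces as [-du] and [-tu], depending on the final segment of the stem.
By contrast the NMLZ suffix keeps its initial [d] throughout — that segment must be underlying.
So the underlying form is /-tu/, and voiceless stops become voiced after a nasal.

/-tu/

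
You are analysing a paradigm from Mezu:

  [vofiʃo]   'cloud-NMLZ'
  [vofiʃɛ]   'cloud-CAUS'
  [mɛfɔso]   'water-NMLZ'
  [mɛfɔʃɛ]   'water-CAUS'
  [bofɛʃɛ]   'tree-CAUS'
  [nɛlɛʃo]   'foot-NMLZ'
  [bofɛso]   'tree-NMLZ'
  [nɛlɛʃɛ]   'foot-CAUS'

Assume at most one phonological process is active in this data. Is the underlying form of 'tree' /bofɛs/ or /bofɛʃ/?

/bofɛs/

'tree' shows [ʃ] ~ [s] at the end of the stem ([bofɛʃɛ] vs [bofɛso]).
Compare 'cloud', with invariant [ʃ] in [vofiʃɛ] and [vofiʃo]: an analysis with underlying /ʃ/ and a rule producing [s] before the NMLZ suffix would wrongly predict alternation here too.
The alternation reflects palatalization before a front vowel: /s/ becomes palato-alveolar [ʃ] before a front vowel. /s/ is underlying.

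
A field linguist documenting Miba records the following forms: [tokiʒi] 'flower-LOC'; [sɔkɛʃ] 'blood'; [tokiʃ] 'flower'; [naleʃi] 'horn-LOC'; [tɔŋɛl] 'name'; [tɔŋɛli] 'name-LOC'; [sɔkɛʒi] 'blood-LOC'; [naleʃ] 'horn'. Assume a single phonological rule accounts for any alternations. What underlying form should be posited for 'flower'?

/tokiʒ/

'flower' shows [ʃ] ~ [ʒ] at the end of the stem ([tokiʃ] vs [tokiʒi]).
The stem 'horn' ([naleʃ], [naleʃi]) shows [ʃ] unchanged in both environments, so [ʃ] cannot be basic with [ʒ] derived before the LOC suffix.
Therefore /ʒ/ is basic and [ʃ] is derived by word-final obstruent devoicing (voiced obstruents become voiceless word-finally).
So 'flower' = /tokiʒ/.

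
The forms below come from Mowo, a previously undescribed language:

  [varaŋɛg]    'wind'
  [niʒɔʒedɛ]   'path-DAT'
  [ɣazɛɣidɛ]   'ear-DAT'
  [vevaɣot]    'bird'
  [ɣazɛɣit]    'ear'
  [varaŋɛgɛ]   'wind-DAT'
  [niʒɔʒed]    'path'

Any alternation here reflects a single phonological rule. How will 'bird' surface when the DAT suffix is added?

[vevaɣodɛ]

The root 'ear' surfaces as [ɣazɛɣit] and [ɣazɛɣidɛ], with a stem-final [t] ~ [d] alternation.
Compare 'path', with invariant [d] in [niʒɔʒed] and [niʒɔʒedɛ]: an analysis with underlying /d/ and a rule producing [t] in isolation would wrongly predict alternation here too.
So /t/ is underlying, and a rule of intervocalic voicing — voiceless stops become voiced between vowels — gives [d].
From [vevaɣot] the stem 'bird' is /vevaɣot/; between vowels this yields [vevaɣodɛ].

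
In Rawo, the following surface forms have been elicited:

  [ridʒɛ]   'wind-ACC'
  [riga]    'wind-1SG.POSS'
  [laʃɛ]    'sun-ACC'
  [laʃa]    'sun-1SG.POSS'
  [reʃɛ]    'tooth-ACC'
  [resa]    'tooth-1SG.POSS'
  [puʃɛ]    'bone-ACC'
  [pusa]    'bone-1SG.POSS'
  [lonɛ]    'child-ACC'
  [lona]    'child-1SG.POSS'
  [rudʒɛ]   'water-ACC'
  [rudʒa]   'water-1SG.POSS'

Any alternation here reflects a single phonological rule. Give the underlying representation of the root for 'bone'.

/pus/

In [puʃɛ] and [pusa] the final segment of 'bone' alternates: [ʃ] ~ [s].
If /ʃ/ were underlying and a rule turned it into [s] before the 1SG.POSS suffix, 'sun' would also alternate; but it has [ʃ] in both [laʃɛ] and [laʃa].
So /s/ is underlying, and a rule of palatalization before a front vowel — /g/ and /s/ become palato-alveolar [dʒ] and [ʃ] before a front vowel — gives [ʃ].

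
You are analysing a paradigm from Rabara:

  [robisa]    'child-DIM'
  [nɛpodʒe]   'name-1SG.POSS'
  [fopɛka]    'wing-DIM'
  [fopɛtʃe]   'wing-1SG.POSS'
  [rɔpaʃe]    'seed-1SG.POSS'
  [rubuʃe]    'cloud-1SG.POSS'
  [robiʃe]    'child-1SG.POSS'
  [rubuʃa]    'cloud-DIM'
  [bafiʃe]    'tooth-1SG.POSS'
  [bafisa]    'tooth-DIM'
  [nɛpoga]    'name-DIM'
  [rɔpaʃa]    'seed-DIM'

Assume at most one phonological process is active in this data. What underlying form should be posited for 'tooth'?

/bafis/

In [bafiʃe] and [bafisa] the final segment of 'tooth' alternates: [ʃ] ~ [s].
The stem 'cloud' ([rubuʃe], [rubuʃa]) shows [ʃ] unchanged in both environments, so [ʃ] cannot be basic with [s] derived before the DIM suffix.
The alternation reflects palatalization before a front vowel: /k/, /g/ and /s/ become palato-alveolar [tʃ], [dʒ] and [ʃ] before a front vowel. /s/ is underlying.
So 'tooth' = /bafis/.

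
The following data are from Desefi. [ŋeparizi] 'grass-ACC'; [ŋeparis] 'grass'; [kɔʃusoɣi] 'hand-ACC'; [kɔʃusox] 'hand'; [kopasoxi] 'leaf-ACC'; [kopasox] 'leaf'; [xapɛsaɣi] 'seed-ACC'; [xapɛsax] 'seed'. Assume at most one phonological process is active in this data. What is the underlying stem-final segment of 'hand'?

/ɣ/

The stem for 'hand' ends in [ɣ] in [kɔʃusoɣi] but [x] in [kɔʃusox].
Compare 'leaf', with invariant [x] in [kopasoxi] and [kopasox]: an analysis with underlying /x/ and a rule producing [ɣ] before the ACC suffix would wrongly predict alternation here too.
The underlying segment must be /ɣ/; voiced obstruents become voiceless word-finally, yielding [x] there.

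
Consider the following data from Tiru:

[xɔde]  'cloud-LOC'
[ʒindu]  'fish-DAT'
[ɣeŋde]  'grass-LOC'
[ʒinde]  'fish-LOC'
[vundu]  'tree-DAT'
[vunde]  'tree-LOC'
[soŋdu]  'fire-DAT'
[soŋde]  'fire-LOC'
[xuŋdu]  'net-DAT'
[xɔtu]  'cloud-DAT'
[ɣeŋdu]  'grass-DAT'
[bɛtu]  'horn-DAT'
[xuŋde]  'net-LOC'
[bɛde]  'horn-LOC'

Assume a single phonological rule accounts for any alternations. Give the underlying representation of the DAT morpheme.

The DAT suffix surfaces as [-du] and [-tu], depending on the final segment of the stem.
By contrast the LOC suffix keeps its initial [d] throughout — that segment must be underlying.
So the underlying form is /-tu/, and voiceless stops become voiced after a nasal.

/-tu/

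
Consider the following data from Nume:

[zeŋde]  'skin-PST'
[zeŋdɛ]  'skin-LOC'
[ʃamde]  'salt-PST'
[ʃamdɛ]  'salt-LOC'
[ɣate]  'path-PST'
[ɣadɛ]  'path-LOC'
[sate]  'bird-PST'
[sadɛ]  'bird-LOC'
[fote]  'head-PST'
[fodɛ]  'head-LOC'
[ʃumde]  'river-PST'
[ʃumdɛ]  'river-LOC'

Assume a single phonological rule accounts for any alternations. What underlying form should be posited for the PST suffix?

The PST suffix surfaces as [-de] and [-te], depending on the final segment of the stem.
The LOC suffix, which begins with [d], is invariant after every stem; so [d] is not altered by any rule here.
The PST suffix is therefore /-te/ underlyingly, with post-nasal voicing: voiceless stops become voiced after a nasal.

/-te/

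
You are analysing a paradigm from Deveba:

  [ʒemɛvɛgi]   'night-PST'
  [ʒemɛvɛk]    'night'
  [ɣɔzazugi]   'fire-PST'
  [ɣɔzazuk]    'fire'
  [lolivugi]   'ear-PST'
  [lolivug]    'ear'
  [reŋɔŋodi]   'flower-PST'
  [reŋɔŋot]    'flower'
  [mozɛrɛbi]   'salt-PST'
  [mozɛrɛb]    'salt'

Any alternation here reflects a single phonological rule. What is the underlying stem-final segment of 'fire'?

/k/

In [ɣɔzazugi] and [ɣɔzazuk] the final segment of 'fire' alternates: [g] ~ [k].
Compare 'ear', with invariant [g] in [lolivugi] and [lolivug]: an analysis with underlying /g/ and a rule producing [k] in isolation would wrongly predict alternation here too.
The underlying segment must be /k/; voiceless stops become voiced between vowels, yielding [g] there.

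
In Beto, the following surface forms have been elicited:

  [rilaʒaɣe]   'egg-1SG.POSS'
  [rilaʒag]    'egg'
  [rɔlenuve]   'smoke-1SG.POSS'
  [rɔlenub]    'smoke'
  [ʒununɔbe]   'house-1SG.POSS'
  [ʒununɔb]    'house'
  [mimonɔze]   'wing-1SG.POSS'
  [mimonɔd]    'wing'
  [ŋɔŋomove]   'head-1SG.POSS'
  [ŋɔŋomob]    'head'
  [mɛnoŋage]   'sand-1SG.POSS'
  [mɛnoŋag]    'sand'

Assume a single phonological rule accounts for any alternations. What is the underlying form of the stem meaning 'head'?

/ŋɔŋomov/

The stem for 'head' ends in [v] in [ŋɔŋomove] but [b] in [ŋɔŋomob].
If /b/ were underlying and a rule turned it into [v] before the 1SG.POSS suffix, 'house' would also alternate; but it has [b] in both [ʒununɔbe] and [ʒununɔb].
The alternation reflects word-final hardening: voiced fricatives become stops word-finally. /v/ is underlying.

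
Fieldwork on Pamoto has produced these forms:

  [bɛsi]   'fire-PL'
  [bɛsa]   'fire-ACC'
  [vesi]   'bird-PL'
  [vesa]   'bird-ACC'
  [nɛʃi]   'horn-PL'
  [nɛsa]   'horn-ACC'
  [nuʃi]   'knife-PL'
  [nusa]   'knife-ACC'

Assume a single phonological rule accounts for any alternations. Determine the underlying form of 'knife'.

'knife' shows [ʃ] ~ [s] at the end of the stem ([nuʃi] vs [nusa]).
But 'fire' keeps [s] in both environments ([bɛsi], [bɛsa]), so there is no rule changing /s/ to [ʃ] before the PL suffix.
The alternation reflects depalatalization: palato-alveolar /ʃ/ becomes [s] when no front vowel follows. /ʃ/ is underlying.

/nuʃ/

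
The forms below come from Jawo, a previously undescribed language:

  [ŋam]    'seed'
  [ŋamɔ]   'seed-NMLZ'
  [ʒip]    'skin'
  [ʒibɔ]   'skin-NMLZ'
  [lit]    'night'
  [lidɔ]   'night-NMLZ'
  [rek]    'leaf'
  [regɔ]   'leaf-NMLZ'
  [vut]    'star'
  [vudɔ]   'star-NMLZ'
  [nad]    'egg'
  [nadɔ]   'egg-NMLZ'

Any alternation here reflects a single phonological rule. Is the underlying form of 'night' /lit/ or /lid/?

In [lit] and [lidɔ] the final segment of 'night' alternates: [t] ~ [d].
But 'egg' keeps [d] in both environments ([nad], [nadɔ]), so there is no rule changing /d/ to [t] in isolation.
The underlying segment must be /t/; voiceless stops become voiced between vowels, yielding [d] there.

/lit/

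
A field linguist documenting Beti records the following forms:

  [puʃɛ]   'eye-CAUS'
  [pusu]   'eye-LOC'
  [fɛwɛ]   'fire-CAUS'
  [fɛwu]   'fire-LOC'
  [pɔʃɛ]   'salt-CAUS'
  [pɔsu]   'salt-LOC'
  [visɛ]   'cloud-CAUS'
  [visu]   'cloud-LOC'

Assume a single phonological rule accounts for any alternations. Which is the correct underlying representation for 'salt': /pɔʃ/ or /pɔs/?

In [pɔʃɛ] and [pɔsu] the final segment of 'salt' alternates: [ʃ] ~ [s].
Compare 'cloud', with invariant [s] in [visɛ] and [visu]: an analysis with underlying /s/ and a rule producing [ʃ] before the CAUS suffix would wrongly predict alternation here too.
The alternation reflects depalatalization: palato-alveolar /ʃ/ becomes [s] when no front vowel follows. /ʃ/ is underlying.

/pɔʃ/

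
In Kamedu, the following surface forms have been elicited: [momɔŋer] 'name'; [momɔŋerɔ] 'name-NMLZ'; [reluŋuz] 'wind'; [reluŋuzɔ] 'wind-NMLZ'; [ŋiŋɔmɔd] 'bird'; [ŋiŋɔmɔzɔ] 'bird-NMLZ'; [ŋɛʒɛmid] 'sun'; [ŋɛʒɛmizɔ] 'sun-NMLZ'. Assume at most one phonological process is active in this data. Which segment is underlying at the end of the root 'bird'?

/d/

The root 'bird' surfaces as [ŋiŋɔmɔd] and [ŋiŋɔmɔzɔ], with a stem-final [d] ~ [z] alternation.
If /z/ were underlying and a rule turned it into [d] in isolation, 'wind' would also alternate; but it has [z] in both [reluŋuz] and [reluŋuzɔ].
Therefore /d/ is basic and [z] is derived by intervocalic spirantization (voiced stops become fricatives between vowels).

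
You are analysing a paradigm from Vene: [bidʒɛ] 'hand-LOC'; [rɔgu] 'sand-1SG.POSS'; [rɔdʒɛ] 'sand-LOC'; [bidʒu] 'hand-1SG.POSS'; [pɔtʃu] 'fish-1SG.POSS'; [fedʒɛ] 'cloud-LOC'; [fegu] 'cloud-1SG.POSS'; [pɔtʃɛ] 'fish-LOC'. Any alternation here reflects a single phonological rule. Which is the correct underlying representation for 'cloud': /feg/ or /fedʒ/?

'cloud' shows [g] ~ [dʒ] at the end of the stem ([fegu] vs [fedʒɛ]).
The stem 'hand' ([bidʒu], [bidʒɛ]) shows [dʒ] unchanged in both environments, so [dʒ] cannot be basic with [g] derived before the 1SG.POSS suffix.
So /g/ is underlying, and a rule of palatalization before a front vowel — /g/ becomes palato-alveolar [dʒ] before a front vowel — gives [dʒ].

/feg/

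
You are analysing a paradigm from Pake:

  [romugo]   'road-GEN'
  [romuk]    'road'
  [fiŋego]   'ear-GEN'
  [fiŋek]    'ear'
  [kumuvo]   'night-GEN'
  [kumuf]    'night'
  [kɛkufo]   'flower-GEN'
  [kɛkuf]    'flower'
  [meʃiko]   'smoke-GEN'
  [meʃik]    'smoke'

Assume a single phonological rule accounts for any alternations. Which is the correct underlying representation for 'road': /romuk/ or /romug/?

/romug/

The stem for 'road' ends in [g] in [romugo] but [k] in [romuk].
If /k/ were underlying and a rule turned it into [g] before the GEN suffix, 'smoke' would also alternate; but it has [k] in both [meʃiko] and [meʃik].
Therefore /g/ is basic and [k] is derived by word-final obstruent devoicing (voiced obstruents become voiceless word-finally).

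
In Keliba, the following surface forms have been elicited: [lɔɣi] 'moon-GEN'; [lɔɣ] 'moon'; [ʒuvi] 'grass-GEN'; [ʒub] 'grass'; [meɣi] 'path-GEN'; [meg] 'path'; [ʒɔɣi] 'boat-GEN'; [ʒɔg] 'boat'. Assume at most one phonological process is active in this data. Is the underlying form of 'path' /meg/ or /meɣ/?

The root 'path' surfaces as [meɣi] and [meg], with a stem-final [ɣ] ~ [g] alternation.
If /ɣ/ were underlying and a rule turned it into [g] in isolation, 'moon' would also alternate; but it has [ɣ] in both [lɔɣi] and [lɔɣ].
So /g/ is underlying, and a rule of intervocalic spirantization — voiced stops become fricatives between vowels — gives [ɣ].

/meg/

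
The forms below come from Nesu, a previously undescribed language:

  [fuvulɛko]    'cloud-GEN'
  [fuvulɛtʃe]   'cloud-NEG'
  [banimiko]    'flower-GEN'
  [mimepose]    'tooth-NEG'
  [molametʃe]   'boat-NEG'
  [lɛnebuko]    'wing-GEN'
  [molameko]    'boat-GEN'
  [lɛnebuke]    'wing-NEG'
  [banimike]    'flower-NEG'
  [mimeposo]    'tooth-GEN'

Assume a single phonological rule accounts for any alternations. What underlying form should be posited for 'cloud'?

In [fuvulɛko] and [fuvulɛtʃe] the final segment of 'cloud' alternates: [k] ~ [tʃ].
The stem 'wing' ([lɛnebuko], [lɛnebuke]) shows [k] unchanged in both environments, so [k] cannot be basic with [tʃ] derived before the NEG suffix.
The underlying segment must be /tʃ/; palato-alveolar /tʃ/ becomes [k] when no front vowel follows, yielding [k] there.
So 'cloud' = /fuvulɛtʃ/.

/fuvulɛtʃ/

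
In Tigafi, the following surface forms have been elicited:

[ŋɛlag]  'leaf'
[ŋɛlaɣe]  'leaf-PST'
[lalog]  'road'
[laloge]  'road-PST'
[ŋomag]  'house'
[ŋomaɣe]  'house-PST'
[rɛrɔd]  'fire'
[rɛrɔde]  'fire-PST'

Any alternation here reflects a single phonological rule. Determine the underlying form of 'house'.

In [ŋomag] and [ŋomaɣe] the final segment of 'house' alternates: [g] ~ [ɣ].
But 'road' keeps [g] in both environments ([lalog], [laloge]), so there is no rule changing /g/ to [ɣ] before the PST suffix.
The alternation reflects word-final hardening: voiced fricatives become stops word-finally. /ɣ/ is underlying.
Hence 'house' is /ŋomaɣ/ underlyingly.

/ŋomaɣ/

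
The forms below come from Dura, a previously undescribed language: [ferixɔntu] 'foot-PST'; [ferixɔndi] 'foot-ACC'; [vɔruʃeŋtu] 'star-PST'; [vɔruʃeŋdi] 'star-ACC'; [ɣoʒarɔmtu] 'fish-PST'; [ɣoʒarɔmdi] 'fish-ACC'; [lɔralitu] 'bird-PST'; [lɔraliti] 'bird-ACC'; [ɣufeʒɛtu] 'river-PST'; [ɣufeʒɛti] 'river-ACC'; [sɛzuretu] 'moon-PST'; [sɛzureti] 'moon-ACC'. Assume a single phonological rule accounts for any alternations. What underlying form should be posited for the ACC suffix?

The ACC suffix surfaces as [-di] and [-ti], depending on the final segment of the stem.
The PST suffix, which begins with [t], is invariant after every stem; so [t] is not altered by any rule here.
So the underlying form is /-di/, and voiced stops become voiceless after a vowel.

/-di/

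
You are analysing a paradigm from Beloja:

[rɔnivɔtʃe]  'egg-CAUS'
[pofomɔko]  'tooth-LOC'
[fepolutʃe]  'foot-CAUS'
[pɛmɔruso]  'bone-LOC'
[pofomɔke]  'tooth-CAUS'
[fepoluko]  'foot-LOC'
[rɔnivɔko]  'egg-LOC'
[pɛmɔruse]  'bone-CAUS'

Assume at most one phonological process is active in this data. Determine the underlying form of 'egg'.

/rɔnivɔtʃ/

The root 'egg' surfaces as [rɔnivɔko] and [rɔnivɔtʃe], with a stem-final [k] ~ [tʃ] alternation.
The stem 'tooth' ([pofomɔko], [pofomɔke]) shows [k] unchanged in both environments, so [k] cannot be basic with [tʃ] derived before the CAUS suffix.
Therefore /tʃ/ is basic and [k] is derived by depalatalization (palato-alveolar /tʃ/ becomes [k] when no front vowel follows).
So 'egg' = /rɔnivɔtʃ/.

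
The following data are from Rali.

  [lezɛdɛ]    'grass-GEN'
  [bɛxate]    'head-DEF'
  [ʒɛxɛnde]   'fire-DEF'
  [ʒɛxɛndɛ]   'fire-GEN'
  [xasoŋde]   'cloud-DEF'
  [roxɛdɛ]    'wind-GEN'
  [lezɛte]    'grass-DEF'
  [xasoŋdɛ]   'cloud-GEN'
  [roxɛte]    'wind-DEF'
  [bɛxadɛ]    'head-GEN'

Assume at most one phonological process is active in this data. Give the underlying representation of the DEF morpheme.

/-te/

The DEF morpheme has two allomorphs, [-de] and [-te].
The GEN suffix, which begins with [d], is invariant after every stem; so [d] is not altered by any rule here.
The DEF suffix is therefore /-te/ underlyingly, with post-nasal voicing: voiceless stops become voiced after a nasal.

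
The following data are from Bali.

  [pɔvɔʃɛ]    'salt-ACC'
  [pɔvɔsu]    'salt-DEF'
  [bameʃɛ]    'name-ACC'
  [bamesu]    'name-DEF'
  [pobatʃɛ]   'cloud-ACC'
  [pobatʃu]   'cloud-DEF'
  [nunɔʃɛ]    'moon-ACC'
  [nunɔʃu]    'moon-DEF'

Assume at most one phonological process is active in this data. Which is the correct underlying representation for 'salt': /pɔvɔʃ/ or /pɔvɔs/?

/pɔvɔs/

The root 'salt' surfaces as [pɔvɔʃɛ] and [pɔvɔsu], with a stem-final [ʃ] ~ [s] alternation.
If /ʃ/ were underlying and a rule turned it into [s] before the DEF suffix, 'moon' would also alternate; but it has [ʃ] in both [nunɔʃɛ] and [nunɔʃu].
The alternation reflects palatalization before a front vowel: /s/ becomes palato-alveolar [ʃ] before a front vowel. /s/ is underlying.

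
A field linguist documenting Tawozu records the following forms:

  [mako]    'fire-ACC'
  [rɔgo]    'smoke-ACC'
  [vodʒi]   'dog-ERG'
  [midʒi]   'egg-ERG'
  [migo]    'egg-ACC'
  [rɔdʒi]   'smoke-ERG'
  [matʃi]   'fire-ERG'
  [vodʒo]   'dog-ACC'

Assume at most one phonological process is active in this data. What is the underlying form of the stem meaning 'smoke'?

'smoke' shows [dʒ] ~ [g] at the end of the stem ([rɔdʒi] vs [rɔgo]).
But 'dog' keeps [dʒ] in both environments ([vodʒi], [vodʒo]), so there is no rule changing /dʒ/ to [g] before the ACC suffix.
The underlying segment must be /g/; /k/ and /g/ become palato-alveolar [tʃ] and [dʒ] before a front vowel, yielding [dʒ] there.

/rɔg/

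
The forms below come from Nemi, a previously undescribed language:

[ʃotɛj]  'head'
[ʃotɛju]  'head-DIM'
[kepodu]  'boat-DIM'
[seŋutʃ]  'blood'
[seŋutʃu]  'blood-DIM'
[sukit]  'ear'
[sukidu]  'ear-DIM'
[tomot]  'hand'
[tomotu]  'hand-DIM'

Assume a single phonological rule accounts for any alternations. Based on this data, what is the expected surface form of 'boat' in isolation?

[kepot]

'ear' shows [t] ~ [d] at the end of the stem ([sukit] vs [sukidu]).
The stem 'hand' ([tomot], [tomotu]) shows [t] unchanged in both environments, so [t] cannot be basic with [d] derived before the DIM suffix.
The underlying segment must be /d/; voiced obstruents become voiceless word-finally, yielding [t] there.
From [kepodu] the stem 'boat' is /kepod/; word-finally this yields [kepot].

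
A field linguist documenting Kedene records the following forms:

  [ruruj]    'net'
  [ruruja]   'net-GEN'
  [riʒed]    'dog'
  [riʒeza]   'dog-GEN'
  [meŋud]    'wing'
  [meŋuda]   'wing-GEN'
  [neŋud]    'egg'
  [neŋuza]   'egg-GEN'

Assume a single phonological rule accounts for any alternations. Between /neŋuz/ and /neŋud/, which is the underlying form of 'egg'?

The root 'egg' surfaces as [neŋud] and [neŋuza], with a stem-final [d] ~ [z] alternation.
If /d/ were underlying and a rule turned it into [z] before the GEN suffix, 'wing' would also alternate; but it has [d] in both [meŋud] and [meŋuda].
So /z/ is underlying, and a rule of word-final hardening — voiced fricatives become stops word-finally — gives [d].

/neŋuz/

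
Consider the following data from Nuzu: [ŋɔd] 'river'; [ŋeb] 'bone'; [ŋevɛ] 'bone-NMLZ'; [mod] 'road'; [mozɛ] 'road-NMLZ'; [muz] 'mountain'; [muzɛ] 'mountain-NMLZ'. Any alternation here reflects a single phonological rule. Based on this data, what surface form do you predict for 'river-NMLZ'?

The root 'road' surfaces as [mod] and [mozɛ], with a stem-final [d] ~ [z] alternation.
The stem 'mountain' ([muz], [muzɛ]) shows [z] unchanged in both environments, so [z] cannot be basic with [d] derived in isolation.
The underlying segment must be /d/; voiced stops become fricatives between vowels, yielding [z] there.
The one attested form of 'river', [ŋɔd], shows underlying /ŋɔd/. Applying the same rule between vowels gives [ŋɔzɛ].

[ŋɔzɛ]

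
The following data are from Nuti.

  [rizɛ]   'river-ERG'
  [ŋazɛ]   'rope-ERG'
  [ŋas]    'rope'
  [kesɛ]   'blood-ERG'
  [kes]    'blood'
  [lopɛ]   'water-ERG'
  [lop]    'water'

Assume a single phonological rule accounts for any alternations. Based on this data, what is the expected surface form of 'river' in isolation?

[ris]

The stem for 'rope' ends in [z] in [ŋazɛ] but [s] in [ŋas].
If /s/ were underlying and a rule turned it into [z] before the ERG suffix, 'blood' would also alternate; but it has [s] in both [kesɛ] and [kes].
The underlying segment must be /z/; voiced obstruents become voiceless word-finally, yielding [s] there.
From [rizɛ] the stem 'river' is /riz/; word-finally this yields [ris].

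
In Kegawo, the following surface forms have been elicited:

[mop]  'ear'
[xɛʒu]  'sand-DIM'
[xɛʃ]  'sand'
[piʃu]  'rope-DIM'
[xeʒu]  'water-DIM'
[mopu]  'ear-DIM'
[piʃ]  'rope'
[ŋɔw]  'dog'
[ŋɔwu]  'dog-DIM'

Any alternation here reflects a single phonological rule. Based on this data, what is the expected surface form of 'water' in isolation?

The stem for 'sand' ends in [ʃ] in [xɛʃ] but [ʒ] in [xɛʒu].
But 'rope' keeps [ʃ] in both environments ([piʃ], [piʃu]), so there is no rule changing /ʃ/ to [ʒ] before the DIM suffix.
The alternation reflects word-final obstruent devoicing: voiced obstruents become voiceless word-finally. /ʒ/ is underlying.
From [xeʒu] the stem 'water' is /xeʒ/; word-finally this yields [xeʃ].

[xeʃ]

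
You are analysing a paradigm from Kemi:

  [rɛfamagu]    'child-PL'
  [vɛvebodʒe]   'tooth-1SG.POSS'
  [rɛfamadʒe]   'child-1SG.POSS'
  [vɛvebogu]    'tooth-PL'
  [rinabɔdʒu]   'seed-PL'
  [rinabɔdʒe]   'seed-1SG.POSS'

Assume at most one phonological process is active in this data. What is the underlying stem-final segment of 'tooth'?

/g/

'tooth' shows [g] ~ [dʒ] at the end of the stem ([vɛvebogu] vs [vɛvebodʒe]).
But 'seed' keeps [dʒ] in both environments ([rinabɔdʒu], [rinabɔdʒe]), so there is no rule changing /dʒ/ to [g] before the PL suffix.
The underlying segment must be /g/; /g/ becomes palato-alveolar [dʒ] before a front vowel, yielding [dʒ] there.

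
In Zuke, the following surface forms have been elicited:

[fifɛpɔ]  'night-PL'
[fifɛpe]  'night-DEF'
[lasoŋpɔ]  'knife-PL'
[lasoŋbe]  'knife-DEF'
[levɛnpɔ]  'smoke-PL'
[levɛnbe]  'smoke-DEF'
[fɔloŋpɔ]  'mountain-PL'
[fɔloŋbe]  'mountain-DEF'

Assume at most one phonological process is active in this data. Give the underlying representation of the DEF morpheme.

The DEF morpheme has two allomorphs, [-be] and [-pe].
The PL suffix, which begins with [p], is invariant after every stem; so [p] is not altered by any rule here.
So the underlying form is /-be/, and voiced stops become voiceless after a vowel.

/-be/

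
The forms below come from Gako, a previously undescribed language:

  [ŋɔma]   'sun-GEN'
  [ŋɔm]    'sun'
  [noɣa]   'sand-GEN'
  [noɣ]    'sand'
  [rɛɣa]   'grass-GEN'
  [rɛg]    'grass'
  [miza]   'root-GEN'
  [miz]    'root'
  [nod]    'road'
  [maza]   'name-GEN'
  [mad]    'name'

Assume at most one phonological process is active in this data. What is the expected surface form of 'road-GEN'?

[noza]

In [maza] and [mad] the final segment of 'name' alternates: [z] ~ [d].
The stem 'root' ([miza], [miz]) shows [z] unchanged in both environments, so [z] cannot be basic with [d] derived in isolation.
Therefore /d/ is basic and [z] is derived by intervocalic spirantization (voiced stops become fricatives between vowels).
From [nod] the stem 'road' is /nod/; between vowels this yields [noza].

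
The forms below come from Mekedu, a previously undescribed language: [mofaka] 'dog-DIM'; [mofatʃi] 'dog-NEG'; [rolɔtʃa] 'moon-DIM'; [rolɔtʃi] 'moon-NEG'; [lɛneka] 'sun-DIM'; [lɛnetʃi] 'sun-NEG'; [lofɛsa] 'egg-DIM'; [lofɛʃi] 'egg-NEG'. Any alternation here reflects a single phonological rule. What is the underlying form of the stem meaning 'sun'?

/lɛnek/

In [lɛneka] and [lɛnetʃi] the final segment of 'sun' alternates: [k] ~ [tʃ].
If /tʃ/ were underlying and a rule turned it into [k] before the DIM suffix, 'moon' would also alternate; but it has [tʃ] in both [rolɔtʃa] and [rolɔtʃi].
The alternation reflects palatalization before a front vowel: /k/ and /s/ become palato-alveolar [tʃ] and [ʃ] before a front vowel. /k/ is underlying.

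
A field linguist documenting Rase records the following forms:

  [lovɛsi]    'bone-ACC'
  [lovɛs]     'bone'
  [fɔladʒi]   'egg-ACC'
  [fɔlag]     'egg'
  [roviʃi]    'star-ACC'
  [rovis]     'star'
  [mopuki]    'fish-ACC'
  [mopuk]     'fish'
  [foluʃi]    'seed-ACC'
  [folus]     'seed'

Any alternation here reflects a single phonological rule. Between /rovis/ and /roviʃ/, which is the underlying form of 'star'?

The root 'star' surfaces as [roviʃi] and [rovis], with a stem-final [ʃ] ~ [s] alternation.
The stem 'bone' ([lovɛsi], [lovɛs]) shows [s] unchanged in both environments, so [s] cannot be basic with [ʃ] derived before the ACC suffix.
Therefore /ʃ/ is basic and [s] is derived by depalatalization (palato-alveolar /dʒ/ and /ʃ/ become [g] and [s] when no front vowel follows).

/roviʃ/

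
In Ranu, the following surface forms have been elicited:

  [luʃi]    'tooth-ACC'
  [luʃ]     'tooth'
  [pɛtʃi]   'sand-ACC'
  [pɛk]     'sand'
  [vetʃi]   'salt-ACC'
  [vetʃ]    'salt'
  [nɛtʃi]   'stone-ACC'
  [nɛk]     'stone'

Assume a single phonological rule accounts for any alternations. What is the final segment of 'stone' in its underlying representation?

/k/

The root 'stone' surfaces as [nɛtʃi] and [nɛk], with a stem-final [tʃ] ~ [k] alternation.
Compare 'salt', with invariant [tʃ] in [vetʃi] and [vetʃ]: an analysis with underlying /tʃ/ and a rule producing [k] in isolation would wrongly predict alternation here too.
The alternation reflects palatalization before a front vowel: /k/ becomes palato-alveolar [tʃ] before a front vowel. /k/ is underlying.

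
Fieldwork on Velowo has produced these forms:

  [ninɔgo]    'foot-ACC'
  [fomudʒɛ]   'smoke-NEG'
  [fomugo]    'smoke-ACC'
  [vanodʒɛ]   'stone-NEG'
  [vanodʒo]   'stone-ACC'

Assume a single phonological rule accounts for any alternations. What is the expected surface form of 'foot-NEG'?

[ninɔdʒɛ]

The stem for 'smoke' ends in [dʒ] in [fomudʒɛ] but [g] in [fomugo].
The stem 'stone' ([vanodʒɛ], [vanodʒo]) shows [dʒ] unchanged in both environments, so [dʒ] cannot be basic with [g] derived before the ACC suffix.
So /g/ is underlying, and a rule of palatalization before a front vowel — /g/ becomes palato-alveolar [dʒ] before a front vowel — gives [dʒ].
From [ninɔgo] the stem 'foot' is /ninɔg/; before a front vowel this yields [ninɔdʒɛ].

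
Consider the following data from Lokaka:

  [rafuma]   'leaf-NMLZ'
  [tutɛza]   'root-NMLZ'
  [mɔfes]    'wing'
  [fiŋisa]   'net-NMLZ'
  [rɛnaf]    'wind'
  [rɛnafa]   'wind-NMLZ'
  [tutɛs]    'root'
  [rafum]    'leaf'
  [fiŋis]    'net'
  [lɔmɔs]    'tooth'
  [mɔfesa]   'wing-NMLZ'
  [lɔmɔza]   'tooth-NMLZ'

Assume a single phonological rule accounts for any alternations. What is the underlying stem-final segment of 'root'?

'root' shows [z] ~ [s] at the end of the stem ([tutɛza] vs [tutɛs]).
If /s/ were underlying and a rule turned it into [z] before the NMLZ suffix, 'wing' would also alternate; but it has [s] in both [mɔfesa] and [mɔfes].
Therefore /z/ is basic and [s] is derived by word-final obstruent devoicing (voiced obstruents become voiceless word-finally).

/z/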